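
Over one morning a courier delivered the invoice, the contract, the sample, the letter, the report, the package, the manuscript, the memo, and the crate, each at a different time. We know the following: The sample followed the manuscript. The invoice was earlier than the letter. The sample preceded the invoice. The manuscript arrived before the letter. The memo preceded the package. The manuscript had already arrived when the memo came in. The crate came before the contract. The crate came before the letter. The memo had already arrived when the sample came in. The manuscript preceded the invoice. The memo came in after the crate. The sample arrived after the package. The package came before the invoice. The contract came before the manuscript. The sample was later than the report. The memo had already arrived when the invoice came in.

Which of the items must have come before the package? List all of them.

Directly stated before the package: the memo.
The contract reaches the package via the contract → the manuscript → the memo → the package.
The crate reaches the package via the crate → the memo → the package.
The manuscript reaches the package via the manuscript → the memo → the package.
No chain forces the report (or any of the others) ahead of the package.

the contract, the crate, the manuscript, the memo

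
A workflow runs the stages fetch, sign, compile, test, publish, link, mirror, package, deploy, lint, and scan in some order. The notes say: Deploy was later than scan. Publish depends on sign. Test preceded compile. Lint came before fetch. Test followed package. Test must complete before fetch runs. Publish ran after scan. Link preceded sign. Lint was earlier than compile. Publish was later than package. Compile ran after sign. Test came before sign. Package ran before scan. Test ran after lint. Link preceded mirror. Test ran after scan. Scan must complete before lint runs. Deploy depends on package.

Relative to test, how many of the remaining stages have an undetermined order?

Forced before test: lint, package, and scan; forced after test: compile, fetch, publish, and sign.
That leaves deploy, link, and mirror with no forced order relative to test — 3.

3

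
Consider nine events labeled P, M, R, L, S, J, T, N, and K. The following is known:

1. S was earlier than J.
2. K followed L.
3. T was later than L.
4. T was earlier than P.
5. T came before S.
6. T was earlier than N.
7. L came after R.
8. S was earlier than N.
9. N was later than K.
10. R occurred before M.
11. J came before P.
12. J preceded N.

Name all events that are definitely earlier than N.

Directly stated before N: J, K, S, and T.
L reaches N via L → T → N.
R reaches N via R → L → T → N.
No chain forces M (or any of the others) ahead of N.

J, K, L, R, S, T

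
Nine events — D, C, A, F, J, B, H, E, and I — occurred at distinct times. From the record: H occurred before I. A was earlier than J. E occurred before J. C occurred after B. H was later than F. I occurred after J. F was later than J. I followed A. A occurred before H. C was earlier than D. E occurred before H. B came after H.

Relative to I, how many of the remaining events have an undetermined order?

3

Forced before I: A, E, F, H, and J.
That leaves B, C, and D with no forced order relative to I — 3.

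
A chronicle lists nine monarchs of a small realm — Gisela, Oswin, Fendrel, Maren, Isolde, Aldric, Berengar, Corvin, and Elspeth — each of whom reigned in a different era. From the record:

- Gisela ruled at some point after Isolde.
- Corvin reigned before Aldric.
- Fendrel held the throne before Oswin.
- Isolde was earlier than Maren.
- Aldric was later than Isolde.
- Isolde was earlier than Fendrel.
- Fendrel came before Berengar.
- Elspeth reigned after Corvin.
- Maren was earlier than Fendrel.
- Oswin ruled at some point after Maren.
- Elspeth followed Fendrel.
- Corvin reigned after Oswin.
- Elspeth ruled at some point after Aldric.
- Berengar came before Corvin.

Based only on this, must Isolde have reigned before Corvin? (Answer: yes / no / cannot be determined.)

yes

Chain the constraints: Isolde → Fendrel → Berengar → Corvin. Each link is directly stated, so Isolde comes before Corvin.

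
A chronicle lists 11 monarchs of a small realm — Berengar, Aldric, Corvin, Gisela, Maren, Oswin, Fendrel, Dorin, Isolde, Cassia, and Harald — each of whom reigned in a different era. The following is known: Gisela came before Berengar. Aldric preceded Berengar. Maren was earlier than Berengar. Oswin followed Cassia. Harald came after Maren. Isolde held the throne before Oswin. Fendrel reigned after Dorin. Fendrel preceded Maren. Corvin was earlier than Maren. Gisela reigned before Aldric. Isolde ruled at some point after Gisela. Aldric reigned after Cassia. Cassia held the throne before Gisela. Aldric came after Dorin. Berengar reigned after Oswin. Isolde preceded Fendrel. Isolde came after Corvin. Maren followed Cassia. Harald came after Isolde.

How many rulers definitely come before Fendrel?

Directly stated before Fendrel: Dorin and Isolde.
Cassia reaches Fendrel via Cassia → Gisela → Isolde → Fendrel.
Corvin reaches Fendrel via Corvin → Isolde → Fendrel.
Gisela reaches Fendrel via Gisela → Isolde → Fendrel.
No chain forces Berengar (or any of the others) ahead of Fendrel.
That's Cassia, Corvin, Dorin, Gisela, and Isolde — 5 in all.

5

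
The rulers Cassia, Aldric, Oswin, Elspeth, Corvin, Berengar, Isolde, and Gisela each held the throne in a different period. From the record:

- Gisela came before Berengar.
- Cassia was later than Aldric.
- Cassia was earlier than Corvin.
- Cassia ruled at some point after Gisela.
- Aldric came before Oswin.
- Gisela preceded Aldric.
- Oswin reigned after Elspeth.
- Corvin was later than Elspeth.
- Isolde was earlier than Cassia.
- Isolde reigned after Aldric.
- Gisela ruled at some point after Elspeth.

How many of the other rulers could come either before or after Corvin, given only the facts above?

Forced before Corvin: Aldric, Cassia, Elspeth, Gisela, and Isolde.
That leaves Berengar and Oswin with no forced order relative to Corvin — 2.

2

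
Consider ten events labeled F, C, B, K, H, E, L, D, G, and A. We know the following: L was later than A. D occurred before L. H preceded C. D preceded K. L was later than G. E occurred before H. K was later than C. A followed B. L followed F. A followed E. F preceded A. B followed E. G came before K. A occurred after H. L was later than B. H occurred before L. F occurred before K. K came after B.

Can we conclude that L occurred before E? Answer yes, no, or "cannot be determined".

no

Tracing the constraints gives E → H → L, so E must come before L.
That means L cannot be before E.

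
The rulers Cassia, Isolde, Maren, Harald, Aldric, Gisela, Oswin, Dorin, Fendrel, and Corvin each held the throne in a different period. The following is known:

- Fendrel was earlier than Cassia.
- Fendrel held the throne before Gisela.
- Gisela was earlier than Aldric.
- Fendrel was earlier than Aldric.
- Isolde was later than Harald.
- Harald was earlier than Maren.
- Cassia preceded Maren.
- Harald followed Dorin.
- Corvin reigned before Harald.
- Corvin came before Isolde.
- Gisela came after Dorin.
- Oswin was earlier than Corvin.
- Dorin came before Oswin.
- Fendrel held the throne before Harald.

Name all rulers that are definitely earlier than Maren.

Cassia, Corvin, Dorin, Fendrel, Harald, Oswin

Directly stated before Maren: Cassia and Harald.
Corvin reaches Maren via Corvin → Harald → Maren.
Dorin reaches Maren via Dorin → Harald → Maren.
Fendrel reaches Maren via Fendrel → Cassia → Maren.
Likewise Oswin reaches Maren by chaining the stated constraints.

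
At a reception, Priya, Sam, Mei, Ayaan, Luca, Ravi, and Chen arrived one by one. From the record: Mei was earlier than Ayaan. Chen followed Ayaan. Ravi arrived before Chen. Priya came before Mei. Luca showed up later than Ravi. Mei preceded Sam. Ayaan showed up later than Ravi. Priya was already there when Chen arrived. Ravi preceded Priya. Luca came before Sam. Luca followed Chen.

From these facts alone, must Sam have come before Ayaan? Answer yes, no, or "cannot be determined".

no

Tracing the constraints gives Ayaan → Chen → Luca → Sam, so Ayaan must come before Sam.
That means Sam cannot be before Ayaan.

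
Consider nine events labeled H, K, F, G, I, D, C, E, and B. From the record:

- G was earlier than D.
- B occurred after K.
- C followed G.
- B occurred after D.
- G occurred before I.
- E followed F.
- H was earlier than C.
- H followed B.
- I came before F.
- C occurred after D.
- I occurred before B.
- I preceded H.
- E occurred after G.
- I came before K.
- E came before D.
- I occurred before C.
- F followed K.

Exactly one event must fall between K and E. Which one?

F

Tracing the constraints gives K → F → E, so F sits after K and before E.
No other event is forced both after K and before E.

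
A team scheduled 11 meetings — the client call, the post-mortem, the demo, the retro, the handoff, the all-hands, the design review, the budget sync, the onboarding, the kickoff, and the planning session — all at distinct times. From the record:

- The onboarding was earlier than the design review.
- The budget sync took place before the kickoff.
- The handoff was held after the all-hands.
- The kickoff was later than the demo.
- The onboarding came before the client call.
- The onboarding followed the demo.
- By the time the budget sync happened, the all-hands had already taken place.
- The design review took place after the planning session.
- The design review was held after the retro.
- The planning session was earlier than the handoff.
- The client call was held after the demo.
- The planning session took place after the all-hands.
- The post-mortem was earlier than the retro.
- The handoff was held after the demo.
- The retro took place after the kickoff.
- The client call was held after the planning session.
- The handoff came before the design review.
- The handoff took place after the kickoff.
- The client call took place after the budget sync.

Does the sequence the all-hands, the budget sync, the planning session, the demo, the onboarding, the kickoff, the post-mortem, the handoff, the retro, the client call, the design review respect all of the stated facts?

Check each stated constraint against the proposed order — e.g. the budget sync is ahead of the client call; the planning session is ahead of the design review. Every pair is in the required order; nothing is violated.

yes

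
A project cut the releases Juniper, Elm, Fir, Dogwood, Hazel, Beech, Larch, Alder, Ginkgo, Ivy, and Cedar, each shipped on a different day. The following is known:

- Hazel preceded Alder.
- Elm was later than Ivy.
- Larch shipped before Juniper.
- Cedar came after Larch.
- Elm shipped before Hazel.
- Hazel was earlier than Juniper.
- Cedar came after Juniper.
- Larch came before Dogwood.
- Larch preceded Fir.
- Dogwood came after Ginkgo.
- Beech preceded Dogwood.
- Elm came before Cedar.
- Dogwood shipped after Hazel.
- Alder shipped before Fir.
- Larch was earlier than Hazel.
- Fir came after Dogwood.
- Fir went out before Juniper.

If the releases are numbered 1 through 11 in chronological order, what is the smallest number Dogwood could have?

7

Beech, Elm, Ginkgo, Hazel, Ivy, and Larch must all come before Dogwood — 6 forced predecessors.
Nothing else is forced ahead of Dogwood, so its earliest slot is position 6 + 1 = 7.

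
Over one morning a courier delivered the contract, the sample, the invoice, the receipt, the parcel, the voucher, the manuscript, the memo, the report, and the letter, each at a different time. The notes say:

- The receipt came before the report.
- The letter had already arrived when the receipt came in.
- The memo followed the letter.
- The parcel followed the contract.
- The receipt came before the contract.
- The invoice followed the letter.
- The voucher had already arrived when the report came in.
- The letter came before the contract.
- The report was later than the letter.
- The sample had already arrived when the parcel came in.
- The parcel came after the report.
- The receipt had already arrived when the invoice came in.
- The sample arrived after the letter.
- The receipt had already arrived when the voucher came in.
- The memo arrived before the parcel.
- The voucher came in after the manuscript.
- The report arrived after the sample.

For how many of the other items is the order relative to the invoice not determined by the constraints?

7

Forced before the invoice: the letter and the receipt.
That leaves the contract, the manuscript, the memo, the parcel, the report, the sample, and the voucher with no forced order relative to the invoice — 7.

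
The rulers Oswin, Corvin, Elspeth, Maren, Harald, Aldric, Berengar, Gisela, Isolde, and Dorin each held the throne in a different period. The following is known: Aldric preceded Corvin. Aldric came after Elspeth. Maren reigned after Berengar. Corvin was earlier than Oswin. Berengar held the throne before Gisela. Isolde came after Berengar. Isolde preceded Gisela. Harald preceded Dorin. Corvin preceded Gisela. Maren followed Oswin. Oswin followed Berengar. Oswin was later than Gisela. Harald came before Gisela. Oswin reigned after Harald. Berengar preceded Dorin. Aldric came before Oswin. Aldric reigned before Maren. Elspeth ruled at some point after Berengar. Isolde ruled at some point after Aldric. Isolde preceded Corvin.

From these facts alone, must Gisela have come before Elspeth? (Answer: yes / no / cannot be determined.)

no

Tracing the constraints gives Elspeth → Aldric → Isolde → Gisela, so Elspeth must come before Gisela.
That means Gisela cannot be before Elspeth.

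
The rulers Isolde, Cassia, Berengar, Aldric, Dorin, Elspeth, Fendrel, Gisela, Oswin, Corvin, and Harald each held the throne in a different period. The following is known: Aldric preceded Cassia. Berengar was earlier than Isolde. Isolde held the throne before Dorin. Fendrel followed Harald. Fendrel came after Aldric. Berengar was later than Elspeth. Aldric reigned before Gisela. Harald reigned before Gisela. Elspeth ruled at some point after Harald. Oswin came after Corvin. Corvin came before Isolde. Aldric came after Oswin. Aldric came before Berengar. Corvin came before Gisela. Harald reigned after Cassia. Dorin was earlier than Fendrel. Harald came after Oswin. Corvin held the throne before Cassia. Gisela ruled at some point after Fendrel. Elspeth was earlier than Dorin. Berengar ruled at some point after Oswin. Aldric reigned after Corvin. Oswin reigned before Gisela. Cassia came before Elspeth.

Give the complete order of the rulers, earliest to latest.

Corvin, Oswin, Aldric, Cassia, Harald, Elspeth, Berengar, Isolde, Dorin, Fendrel, Gisela

The constraints fix every adjacent pair, so only one ordering works:
Corvin → Oswin → Aldric → Cassia → Harald → Elspeth → Berengar → Isolde → Dorin → Fendrel → Gisela.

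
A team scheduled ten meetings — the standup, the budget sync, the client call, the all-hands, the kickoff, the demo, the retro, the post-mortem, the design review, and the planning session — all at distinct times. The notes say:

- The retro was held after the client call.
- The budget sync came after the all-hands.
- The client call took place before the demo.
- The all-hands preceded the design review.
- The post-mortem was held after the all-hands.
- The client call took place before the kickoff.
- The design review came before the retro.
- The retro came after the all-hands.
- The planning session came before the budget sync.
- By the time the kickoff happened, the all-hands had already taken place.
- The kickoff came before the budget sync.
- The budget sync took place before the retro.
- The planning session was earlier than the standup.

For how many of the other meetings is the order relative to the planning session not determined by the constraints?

Forced after the planning session: the budget sync, the retro, and the standup.
That leaves the all-hands, the client call, the demo, the design review, the kickoff, and the post-mortem with no forced order relative to the planning session — 6.

6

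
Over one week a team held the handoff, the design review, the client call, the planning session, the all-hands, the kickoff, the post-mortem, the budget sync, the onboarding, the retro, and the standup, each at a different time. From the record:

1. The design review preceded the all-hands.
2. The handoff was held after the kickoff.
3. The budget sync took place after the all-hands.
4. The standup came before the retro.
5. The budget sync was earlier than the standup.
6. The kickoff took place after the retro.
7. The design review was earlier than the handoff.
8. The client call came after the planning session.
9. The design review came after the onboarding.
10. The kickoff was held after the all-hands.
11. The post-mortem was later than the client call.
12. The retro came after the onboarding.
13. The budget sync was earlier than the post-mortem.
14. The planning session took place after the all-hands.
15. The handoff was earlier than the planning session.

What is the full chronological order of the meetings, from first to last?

The constraints fix every adjacent pair, so only one ordering works:
the onboarding → the design review → the all-hands → the budget sync → the standup → the retro → the kickoff → the handoff → the planning session → the client call → the post-mortem.

the onboarding, the design review, the all-hands, the budget sync, the standup, the retro, the kickoff, the handoff, the planning session, the client call, the post-mortem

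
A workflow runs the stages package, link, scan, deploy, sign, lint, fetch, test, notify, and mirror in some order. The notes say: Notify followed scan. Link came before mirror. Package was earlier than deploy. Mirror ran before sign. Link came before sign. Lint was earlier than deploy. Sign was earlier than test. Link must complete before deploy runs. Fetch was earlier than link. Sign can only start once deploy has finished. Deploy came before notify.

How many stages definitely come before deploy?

4

Directly stated before deploy: link, lint, and package.
Fetch reaches deploy via fetch → link → deploy.
That's fetch, link, lint, and package — 4 in all.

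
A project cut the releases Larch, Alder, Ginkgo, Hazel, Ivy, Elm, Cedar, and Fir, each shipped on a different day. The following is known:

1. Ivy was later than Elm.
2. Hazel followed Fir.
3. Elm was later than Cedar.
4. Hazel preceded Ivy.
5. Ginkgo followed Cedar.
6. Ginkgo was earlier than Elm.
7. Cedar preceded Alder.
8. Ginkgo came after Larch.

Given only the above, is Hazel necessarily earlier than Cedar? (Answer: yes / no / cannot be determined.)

No chain of stated constraints runs from Hazel to Cedar, and none runs from Cedar to Hazel either.
So the relative order of Hazel and Cedar is not fixed by the given facts.

cannot be determined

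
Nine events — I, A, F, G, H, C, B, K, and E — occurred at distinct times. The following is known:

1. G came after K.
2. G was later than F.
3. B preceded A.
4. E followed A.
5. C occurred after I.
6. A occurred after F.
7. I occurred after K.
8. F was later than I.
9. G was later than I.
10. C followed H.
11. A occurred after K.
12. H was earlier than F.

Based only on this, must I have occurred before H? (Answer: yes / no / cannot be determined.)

No chain of stated constraints runs from I to H, and none runs from H to I either.
So the relative order of I and H is not fixed by the given facts.

cannot be determined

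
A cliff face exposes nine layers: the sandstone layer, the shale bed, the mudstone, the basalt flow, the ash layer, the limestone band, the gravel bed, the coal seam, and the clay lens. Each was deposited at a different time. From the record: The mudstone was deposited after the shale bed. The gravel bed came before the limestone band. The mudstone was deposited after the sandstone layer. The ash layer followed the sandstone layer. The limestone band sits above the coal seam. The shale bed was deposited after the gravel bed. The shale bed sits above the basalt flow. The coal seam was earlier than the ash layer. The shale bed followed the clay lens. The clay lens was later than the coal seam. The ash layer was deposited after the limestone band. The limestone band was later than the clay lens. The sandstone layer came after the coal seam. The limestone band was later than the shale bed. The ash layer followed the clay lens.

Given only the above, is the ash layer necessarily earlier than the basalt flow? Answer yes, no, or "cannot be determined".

no

Tracing the constraints gives the basalt flow → the shale bed → the limestone band → the ash layer, so the basalt flow must come before the ash layer.
That means the ash layer cannot be before the basalt flow.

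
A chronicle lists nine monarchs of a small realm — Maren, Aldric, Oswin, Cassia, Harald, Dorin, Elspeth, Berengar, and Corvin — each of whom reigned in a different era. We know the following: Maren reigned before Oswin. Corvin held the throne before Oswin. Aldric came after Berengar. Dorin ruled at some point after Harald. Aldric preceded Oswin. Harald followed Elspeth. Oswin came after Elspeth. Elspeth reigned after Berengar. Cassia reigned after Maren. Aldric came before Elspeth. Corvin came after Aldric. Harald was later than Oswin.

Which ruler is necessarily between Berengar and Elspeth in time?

Aldric

Tracing the constraints gives Berengar → Aldric → Elspeth, so Aldric sits after Berengar and before Elspeth.
No other ruler is forced both after Berengar and before Elspeth.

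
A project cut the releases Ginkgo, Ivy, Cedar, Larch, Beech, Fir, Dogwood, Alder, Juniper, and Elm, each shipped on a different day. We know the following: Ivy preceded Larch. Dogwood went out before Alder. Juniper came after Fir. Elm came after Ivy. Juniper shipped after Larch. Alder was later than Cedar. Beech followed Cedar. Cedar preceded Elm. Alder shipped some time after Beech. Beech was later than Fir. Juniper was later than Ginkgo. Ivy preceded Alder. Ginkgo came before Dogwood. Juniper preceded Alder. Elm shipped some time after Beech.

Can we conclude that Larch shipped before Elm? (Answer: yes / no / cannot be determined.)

No chain of stated constraints runs from Larch to Elm, and none runs from Elm to Larch either.
So the relative order of Larch and Elm is not fixed by the given facts.

cannot be determined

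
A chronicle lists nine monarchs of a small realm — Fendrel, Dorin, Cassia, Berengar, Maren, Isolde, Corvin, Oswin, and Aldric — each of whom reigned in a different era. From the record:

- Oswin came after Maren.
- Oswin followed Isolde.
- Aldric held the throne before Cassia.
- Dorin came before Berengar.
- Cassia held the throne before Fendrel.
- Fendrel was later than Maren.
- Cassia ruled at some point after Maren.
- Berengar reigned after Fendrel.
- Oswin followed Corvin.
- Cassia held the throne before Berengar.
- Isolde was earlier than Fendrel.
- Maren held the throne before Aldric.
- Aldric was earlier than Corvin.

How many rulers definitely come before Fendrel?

4

Directly stated before Fendrel: Cassia, Isolde, and Maren.
Aldric reaches Fendrel via Aldric → Cassia → Fendrel.
No chain forces Corvin (or any of the others) ahead of Fendrel.
That's Aldric, Cassia, Isolde, and Maren — 4 in all.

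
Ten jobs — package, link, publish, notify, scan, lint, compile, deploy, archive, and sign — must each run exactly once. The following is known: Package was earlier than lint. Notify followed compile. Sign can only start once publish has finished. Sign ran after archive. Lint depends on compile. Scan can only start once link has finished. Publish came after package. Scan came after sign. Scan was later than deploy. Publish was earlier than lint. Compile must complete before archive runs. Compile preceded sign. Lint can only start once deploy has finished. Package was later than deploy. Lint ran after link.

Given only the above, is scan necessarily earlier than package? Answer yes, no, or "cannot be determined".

Tracing the constraints gives package → publish → sign → scan, so package must come before scan.
That means scan cannot be before package.

no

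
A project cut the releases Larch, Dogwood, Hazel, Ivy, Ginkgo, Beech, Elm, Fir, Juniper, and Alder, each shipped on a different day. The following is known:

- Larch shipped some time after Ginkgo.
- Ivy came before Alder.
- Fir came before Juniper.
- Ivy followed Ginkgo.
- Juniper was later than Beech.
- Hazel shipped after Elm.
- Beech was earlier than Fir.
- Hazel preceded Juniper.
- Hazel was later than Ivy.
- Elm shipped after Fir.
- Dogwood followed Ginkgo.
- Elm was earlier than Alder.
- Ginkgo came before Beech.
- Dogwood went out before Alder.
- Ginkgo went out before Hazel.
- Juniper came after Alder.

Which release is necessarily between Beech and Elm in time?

Fir

Tracing the constraints gives Beech → Fir → Elm, so Fir sits after Beech and before Elm.
No other release is forced both after Beech and before Elm.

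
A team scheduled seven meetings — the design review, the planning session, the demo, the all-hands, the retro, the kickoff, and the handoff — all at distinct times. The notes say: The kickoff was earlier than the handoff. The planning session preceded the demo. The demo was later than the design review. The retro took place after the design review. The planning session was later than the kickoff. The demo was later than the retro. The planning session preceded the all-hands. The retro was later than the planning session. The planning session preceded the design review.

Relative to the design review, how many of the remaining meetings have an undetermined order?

2

Forced before the design review: the kickoff and the planning session; forced after the design review: the demo and the retro.
That leaves the all-hands and the handoff with no forced order relative to the design review — 2.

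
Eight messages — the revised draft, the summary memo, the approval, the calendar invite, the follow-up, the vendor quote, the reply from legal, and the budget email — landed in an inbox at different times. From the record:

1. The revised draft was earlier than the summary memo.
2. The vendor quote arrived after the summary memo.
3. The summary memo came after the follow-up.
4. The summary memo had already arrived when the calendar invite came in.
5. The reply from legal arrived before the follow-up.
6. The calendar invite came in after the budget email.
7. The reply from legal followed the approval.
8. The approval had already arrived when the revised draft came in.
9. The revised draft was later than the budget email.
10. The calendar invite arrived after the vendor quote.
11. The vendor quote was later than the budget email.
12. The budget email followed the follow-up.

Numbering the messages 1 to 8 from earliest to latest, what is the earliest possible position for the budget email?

4

The approval, the follow-up, and the reply from legal must all come before the budget email — 3 forced predecessors.
Nothing else is forced ahead of the budget email, so its earliest slot is position 3 + 1 = 4.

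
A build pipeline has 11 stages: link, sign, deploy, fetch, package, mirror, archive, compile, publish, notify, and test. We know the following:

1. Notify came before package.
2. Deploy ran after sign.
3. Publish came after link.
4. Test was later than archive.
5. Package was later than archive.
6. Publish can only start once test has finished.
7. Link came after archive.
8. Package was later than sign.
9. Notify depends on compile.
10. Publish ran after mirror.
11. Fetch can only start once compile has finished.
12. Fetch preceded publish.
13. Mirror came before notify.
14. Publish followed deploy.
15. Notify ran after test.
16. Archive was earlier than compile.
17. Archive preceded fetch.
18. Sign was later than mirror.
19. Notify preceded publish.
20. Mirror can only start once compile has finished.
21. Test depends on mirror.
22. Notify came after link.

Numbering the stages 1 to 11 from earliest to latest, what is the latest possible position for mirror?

Mirror must come before deploy, notify, package, publish, sign, and test — 6 stages forced after it.
Everything else can be placed before mirror in some valid order, so mirror can sit as late as position 11 − 6 = 5.

5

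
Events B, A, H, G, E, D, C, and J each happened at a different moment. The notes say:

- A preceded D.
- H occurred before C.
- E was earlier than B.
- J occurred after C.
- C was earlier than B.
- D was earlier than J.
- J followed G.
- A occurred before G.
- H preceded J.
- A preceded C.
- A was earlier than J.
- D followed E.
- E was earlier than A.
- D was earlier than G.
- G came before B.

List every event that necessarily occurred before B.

Directly stated before B: C, E, and G.
A reaches B via A → C → B.
D reaches B via D → G → B.
H reaches B via H → C → B.
No chain forces J ahead of B.

A, C, D, E, G, H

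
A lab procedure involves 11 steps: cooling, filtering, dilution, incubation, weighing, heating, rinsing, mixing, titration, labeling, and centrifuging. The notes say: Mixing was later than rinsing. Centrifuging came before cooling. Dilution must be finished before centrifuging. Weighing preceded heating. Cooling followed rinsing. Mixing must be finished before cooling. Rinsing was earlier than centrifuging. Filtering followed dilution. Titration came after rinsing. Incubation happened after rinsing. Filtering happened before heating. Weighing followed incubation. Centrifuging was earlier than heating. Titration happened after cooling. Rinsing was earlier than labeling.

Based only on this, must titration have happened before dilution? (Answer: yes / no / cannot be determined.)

Tracing the constraints gives dilution → centrifuging → cooling → titration, so dilution must come before titration.
That means titration cannot be before dilution.

no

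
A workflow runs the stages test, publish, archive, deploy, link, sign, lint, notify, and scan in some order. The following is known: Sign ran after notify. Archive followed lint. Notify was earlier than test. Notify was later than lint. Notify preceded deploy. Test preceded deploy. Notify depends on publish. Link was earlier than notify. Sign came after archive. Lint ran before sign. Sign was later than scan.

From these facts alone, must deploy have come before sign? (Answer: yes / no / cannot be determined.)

No chain of stated constraints runs from deploy to sign, and none runs from sign to deploy either.
So the relative order of deploy and sign is not fixed by the given facts.

cannot be determined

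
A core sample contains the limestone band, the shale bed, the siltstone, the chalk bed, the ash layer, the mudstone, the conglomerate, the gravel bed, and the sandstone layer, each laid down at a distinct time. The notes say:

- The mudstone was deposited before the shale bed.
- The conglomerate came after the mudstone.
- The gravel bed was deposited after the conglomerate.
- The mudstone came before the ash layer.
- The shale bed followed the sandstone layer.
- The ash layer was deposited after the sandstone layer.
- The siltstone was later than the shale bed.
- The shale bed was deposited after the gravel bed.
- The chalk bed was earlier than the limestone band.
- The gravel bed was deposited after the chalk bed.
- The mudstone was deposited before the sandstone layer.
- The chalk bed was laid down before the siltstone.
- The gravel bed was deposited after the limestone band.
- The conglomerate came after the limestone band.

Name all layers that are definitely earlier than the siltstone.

the chalk bed, the conglomerate, the gravel bed, the limestone band, the mudstone, the sandstone layer, the shale bed

Directly stated before the siltstone: the chalk bed and the shale bed.
The conglomerate reaches the siltstone via the conglomerate → the gravel bed → the shale bed → the siltstone.
The gravel bed reaches the siltstone via the gravel bed → the shale bed → the siltstone.
The limestone band reaches the siltstone via the limestone band → the gravel bed → the shale bed → the siltstone.
Likewise the mudstone and the sandstone layer each reach the siltstone by chaining the stated constraints.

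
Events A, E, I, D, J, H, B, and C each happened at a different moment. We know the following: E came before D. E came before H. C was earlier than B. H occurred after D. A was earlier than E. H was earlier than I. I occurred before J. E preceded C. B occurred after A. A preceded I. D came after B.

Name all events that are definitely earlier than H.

Directly stated before H: D and E.
A reaches H via A → E → H.
B reaches H via B → D → H.
C reaches H via C → B → D → H.
No chain forces J (or any of the others) ahead of H.

A, B, C, D, E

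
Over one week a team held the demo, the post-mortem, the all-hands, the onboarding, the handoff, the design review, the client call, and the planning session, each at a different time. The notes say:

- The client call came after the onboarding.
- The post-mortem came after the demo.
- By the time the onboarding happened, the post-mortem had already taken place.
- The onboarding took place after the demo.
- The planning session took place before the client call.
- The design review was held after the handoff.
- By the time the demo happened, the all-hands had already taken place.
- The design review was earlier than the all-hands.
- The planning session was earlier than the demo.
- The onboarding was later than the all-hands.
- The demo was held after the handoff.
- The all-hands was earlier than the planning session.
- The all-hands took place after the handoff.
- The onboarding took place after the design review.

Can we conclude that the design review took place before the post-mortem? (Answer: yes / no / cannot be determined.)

yes

Chain the constraints: the design review → the all-hands → the demo → the post-mortem. Each link is directly stated, so the design review comes before the post-mortem.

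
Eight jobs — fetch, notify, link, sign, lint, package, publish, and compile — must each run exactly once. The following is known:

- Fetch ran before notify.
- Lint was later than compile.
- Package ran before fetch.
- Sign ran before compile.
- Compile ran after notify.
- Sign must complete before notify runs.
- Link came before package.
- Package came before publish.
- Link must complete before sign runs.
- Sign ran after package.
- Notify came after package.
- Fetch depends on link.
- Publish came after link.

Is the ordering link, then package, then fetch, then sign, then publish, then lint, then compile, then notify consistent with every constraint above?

no

The constraints require compile before lint, but in the proposed sequence lint appears ahead of compile. That one violation is enough.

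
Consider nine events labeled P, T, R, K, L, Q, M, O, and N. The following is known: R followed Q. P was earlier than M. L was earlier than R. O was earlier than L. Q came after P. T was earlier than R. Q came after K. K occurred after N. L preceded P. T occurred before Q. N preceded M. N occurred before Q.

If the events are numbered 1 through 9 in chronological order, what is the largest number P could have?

P must come before M, Q, and R — 3 events forced after it.
Everything else can be placed before P in some valid order, so P can sit as late as position 9 − 3 = 6.

6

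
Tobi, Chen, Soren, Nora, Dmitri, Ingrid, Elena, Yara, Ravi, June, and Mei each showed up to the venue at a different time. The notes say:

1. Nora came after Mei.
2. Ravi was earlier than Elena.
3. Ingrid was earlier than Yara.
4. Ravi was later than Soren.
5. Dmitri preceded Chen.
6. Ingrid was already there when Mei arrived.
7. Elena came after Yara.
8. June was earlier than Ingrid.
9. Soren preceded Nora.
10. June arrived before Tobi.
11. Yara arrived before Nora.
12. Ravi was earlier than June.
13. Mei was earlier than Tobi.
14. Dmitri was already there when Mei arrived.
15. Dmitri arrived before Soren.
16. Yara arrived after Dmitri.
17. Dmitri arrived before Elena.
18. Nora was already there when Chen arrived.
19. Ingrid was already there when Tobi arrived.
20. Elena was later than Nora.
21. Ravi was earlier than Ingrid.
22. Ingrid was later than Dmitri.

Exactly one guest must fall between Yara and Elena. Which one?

Nora

Tracing the constraints gives Yara → Nora → Elena, so Nora sits after Yara and before Elena.
No other guest is forced both after Yara and before Elena.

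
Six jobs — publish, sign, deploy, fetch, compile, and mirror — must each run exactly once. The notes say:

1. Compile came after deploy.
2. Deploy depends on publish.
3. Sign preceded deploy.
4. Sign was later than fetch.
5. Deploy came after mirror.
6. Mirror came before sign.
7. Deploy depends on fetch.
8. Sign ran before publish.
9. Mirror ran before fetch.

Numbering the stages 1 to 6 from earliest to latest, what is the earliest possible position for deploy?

5

Fetch, mirror, publish, and sign must all come before deploy — 4 forced predecessors.
Nothing else is forced ahead of deploy, so its earliest slot is position 4 + 1 = 5.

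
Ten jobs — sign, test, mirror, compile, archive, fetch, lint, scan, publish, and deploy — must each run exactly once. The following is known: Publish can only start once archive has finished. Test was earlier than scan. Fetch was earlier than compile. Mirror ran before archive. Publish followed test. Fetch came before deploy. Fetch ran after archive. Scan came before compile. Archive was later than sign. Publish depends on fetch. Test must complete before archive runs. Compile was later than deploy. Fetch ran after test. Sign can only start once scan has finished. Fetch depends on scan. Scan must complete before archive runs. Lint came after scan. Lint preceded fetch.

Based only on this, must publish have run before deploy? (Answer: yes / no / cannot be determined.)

No chain of stated constraints runs from publish to deploy, and none runs from deploy to publish either.
So the relative order of publish and deploy is not fixed by the given facts.

cannot be determined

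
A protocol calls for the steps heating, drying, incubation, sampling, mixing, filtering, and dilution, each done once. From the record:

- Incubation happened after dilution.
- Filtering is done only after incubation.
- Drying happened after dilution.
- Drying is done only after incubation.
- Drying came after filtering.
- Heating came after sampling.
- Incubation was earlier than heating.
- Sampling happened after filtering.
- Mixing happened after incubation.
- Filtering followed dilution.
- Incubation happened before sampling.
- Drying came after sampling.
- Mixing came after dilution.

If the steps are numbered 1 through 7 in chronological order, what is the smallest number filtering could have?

3

Dilution and incubation must both come before filtering — 2 forced predecessors.
Nothing else is forced ahead of filtering, so its earliest slot is position 2 + 1 = 3.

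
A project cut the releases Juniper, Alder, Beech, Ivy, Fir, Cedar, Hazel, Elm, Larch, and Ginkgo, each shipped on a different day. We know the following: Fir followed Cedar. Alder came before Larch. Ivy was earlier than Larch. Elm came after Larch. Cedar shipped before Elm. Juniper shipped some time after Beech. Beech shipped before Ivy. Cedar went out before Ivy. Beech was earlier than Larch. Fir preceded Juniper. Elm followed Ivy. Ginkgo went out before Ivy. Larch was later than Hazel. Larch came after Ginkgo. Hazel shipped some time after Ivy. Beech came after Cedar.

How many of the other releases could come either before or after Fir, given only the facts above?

Forced before Fir: Cedar; forced after Fir: Juniper.
That leaves Alder, Beech, Elm, Ginkgo, Hazel, Ivy, and Larch with no forced order relative to Fir — 7.

7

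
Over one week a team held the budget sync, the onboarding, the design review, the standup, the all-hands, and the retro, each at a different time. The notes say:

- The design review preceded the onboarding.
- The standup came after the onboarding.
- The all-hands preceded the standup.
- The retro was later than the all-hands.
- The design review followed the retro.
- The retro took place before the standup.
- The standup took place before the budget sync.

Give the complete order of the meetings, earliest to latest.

The constraints fix every adjacent pair, so only one ordering works:
the all-hands → the retro → the design review → the onboarding → the standup → the budget sync.

the all-hands, the retro, the design review, the onboarding, the standup, the budget sync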